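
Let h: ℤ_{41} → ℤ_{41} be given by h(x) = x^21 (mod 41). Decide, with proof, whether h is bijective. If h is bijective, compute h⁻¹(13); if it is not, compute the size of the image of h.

Since 41 is prime, the nonzero elements of ℤ_{41} form a cyclic group of order 40.
As gcd(21, 40) = 1, raising to the 21st power is a bijection on this group: if s^21 ≡ t^21 then (st^{−1})^21 = 1, and the only element of order dividing gcd(21, 40) = 1 is 1, so s = t.
With h(0) = 0 this makes h injective on all of ℤ_{41}, hence bijective (finite equal-size domain and codomain). In particular h is bijective.
Since h is bijective, we find the preimage of 13. The inverse of x ↦ x^21 on (ℤ_{41})^× is x ↦ x^21, because 21·21 = 441 = 11·40 + 1 ≡ 1 (mod 40) and x^{40} = 1 for x ≠ 0 (Fermat). So h⁻¹(13) = 13^21 mod 41.
Repeated squaring mod 41: 13^1 ≡ 13, 13^2 ≡ 13² = 169 ≡ 5, 13^4 ≡ 5² = 25, 13^8 ≡ 25² = 625 ≡ 10, 13^16 ≡ 10² = 100 ≡ 18. Since 21 = 16 + 4 + 1, 13^21 ≡ 18·25·13: 18·25 = 450 ≡ 40, then 40·13 = 520 ≡ 28. So 13^21 ≡ 28 (mod 41).
Hence h⁻¹(13) = 28.

28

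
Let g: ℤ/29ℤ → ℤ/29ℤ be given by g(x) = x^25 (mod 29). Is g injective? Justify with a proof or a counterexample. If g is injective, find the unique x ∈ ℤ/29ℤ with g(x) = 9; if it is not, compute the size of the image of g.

6

Since 29 is prime, the nonzero elements of ℤ/29ℤ form a cyclic group of order 28.
As gcd(25, 28) = 1, raising to the 25th power is a bijection on this group: if s^25 ≡ t^25 then (st^{−1})^25 = 1, and the only element of order dividing gcd(25, 28) = 1 is 1, so s = t.
With g(0) = 0 this makes g injective on all of ℤ/29ℤ, hence bijective (finite equal-size domain and codomain). In particular g is injective.
Since g is injective, we find the preimage of 9. The inverse of x ↦ x^25 on (ℤ/29ℤ)^× is x ↦ x^9, because 25·9 = 225 = 8·28 + 1 ≡ 1 (mod 28) and x^{28} = 1 for x ≠ 0 (Fermat). So g⁻¹(9) = 9^9 mod 29.
Repeated squaring mod 29: 9^1 ≡ 9, 9^2 ≡ 9² = 81 ≡ 23, 9^4 ≡ 23² = 529 ≡ 7, 9^8 ≡ 7² = 49 ≡ 20. Since 9 = 8 + 1, 9^9 ≡ 20·9: 20·9 = 180 ≡ 6. So 9^9 ≡ 6 (mod 29).
Hence g⁻¹(9) = 6.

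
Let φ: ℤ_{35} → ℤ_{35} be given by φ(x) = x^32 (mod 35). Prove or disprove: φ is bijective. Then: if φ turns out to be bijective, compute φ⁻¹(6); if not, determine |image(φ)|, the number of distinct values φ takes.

φ(3): Repeated squaring mod 35: 3^1 ≡ 3, 3^2 ≡ 3² = 9, 3^4 ≡ 9² = 81 ≡ 11, 3^8 ≡ 11² = 121 ≡ 16, 3^16 ≡ 16² = 256 ≡ 11, 3^32 ≡ 11² = 121 ≡ 16. So 3^32 ≡ 16 (mod 35).
φ(4): Repeated squaring mod 35: 4^1 ≡ 4, 4^2 ≡ 4² = 16, 4^4 ≡ 16² = 256 ≡ 11, 4^8 ≡ 11² = 121 ≡ 16, 4^16 ≡ 16² = 256 ≡ 11, 4^32 ≡ 11² = 121 ≡ 16. So 4^32 ≡ 16 (mod 35).
So φ(3) = φ(4) = 16 while 3 ≠ 4, so φ is not injective, hence not bijective.
Since φ is not bijective, we determine |image(φ)|. Computing x^32 mod 35 for each x (by repeated squaring, reducing mod 35 at every step), the values φ(0), φ(1), …, φ(34) are: 0, 1, 11, 16, 16, 25, 1, 21, 1, 11, 30, 16, 11, 1, 21, 15, 11, 16, 16, 11, 15, 21, 1, 11, 16, 30, 11, 1, 21, 1, 25, 16, 16, 11, 1.
The distinct values are {0, 1, 11, 15, 16, 21, 25, 30}; there are 8 of them.

8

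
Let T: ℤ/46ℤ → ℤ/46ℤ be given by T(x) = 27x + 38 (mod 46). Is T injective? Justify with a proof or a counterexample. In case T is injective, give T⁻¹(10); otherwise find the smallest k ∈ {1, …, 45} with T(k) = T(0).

16

Recall that T is injective when T(a) = T(b) forces a = b.
Suppose T(a) = T(b) in ℤ/46ℤ. Then 27a + 38 ≡ 27b + 38 (mod 46), thus 27(a − b) ≡ 0 (mod 46).
Since gcd(27, 46) = 1, 27 is invertible modulo 46, thus a − b ≡ 0 (mod 46), i.e. a = b.
So T is injective.
We now compute 27⁻¹ mod 46 explicitly. Euclid's algorithm: 46 = 1·27 + 19, 27 = 1·19 + 8, 19 = 2·8 + 3, 8 = 2·3 + 2, 3 = 1·2 + 1; back-substituting gives 1 = 29·27 − 17·46, so 27⁻¹ ≡ 29 (mod 46).
Since T is injective, we find T⁻¹(10): we need 27x ≡ 10 − 38 ≡ 18 (mod 46). Using 27⁻¹ = 29: x ≡ 29·18 = 522 = 11·46 + 16, so x = 16.
Check: T(16) = 27·16 + 38 = 470 = 10·46 + 10 ≡ 10 (mod 46).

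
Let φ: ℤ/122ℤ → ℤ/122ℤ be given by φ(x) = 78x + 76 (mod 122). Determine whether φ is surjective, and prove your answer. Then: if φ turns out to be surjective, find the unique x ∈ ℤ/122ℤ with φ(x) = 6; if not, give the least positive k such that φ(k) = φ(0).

61

Since gcd(78, 122) = 2, we have 78x ≡ 0 (mod 2) for all x, so φ(x) ≡ 0 (mod 2).
But 1 ≢ 0 (mod 2), so 1 ∈ ℤ/122ℤ has no preimage. So φ is not surjective.
Since φ is not surjective, we find the least positive k with φ(k) = φ(0): this means 78k ≡ 0 (mod 122), i.e. 122 ∣ 78k. Since gcd(78, 122) = 2, dividing through by 2 this holds exactly when 61 ∣ 39k, and as gcd(39, 61) = 1, exactly when 61 ∣ k.
The smallest positive such k is 61.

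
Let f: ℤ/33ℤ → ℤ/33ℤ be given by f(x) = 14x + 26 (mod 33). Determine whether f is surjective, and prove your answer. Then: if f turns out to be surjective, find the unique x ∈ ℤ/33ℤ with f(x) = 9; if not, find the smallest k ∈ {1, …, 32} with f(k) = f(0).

Since gcd(14, 33) = 1, 14 is invertible modulo 33. Euclid's algorithm: 33 = 2·14 + 5, 14 = 2·5 + 4, 5 = 1·4 + 1; back-substituting gives 1 = 26·14 − 11·33, so 14⁻¹ ≡ 26 (mod 33).
Then y ↦ 26(y − 26) is a two-sided inverse to f, so every y ∈ ℤ/33ℤ has a preimage.
Hence f is surjective.
Since f is surjective, we find f⁻¹(9): we need 14x ≡ 9 − 26 ≡ 16 (mod 33). Using 14⁻¹ = 26: x ≡ 26·16 = 416 = 12·33 + 20, so x = 20.
Check: f(20) = 14·20 + 26 = 306 = 9·33 + 9 ≡ 9 (mod 33).

20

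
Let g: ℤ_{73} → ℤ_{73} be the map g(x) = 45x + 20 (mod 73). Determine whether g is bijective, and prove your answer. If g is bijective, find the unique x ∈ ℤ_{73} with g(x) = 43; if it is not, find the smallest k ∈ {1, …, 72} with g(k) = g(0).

Suppose g(u) = g(v) in ℤ_{73}. Then 45u + 20 ≡ 45v + 20 (mod 73), so 45(u − v) ≡ 0 (mod 73).
Since gcd(45, 73) = 1, 45 is invertible modulo 73, so u − v ≡ 0 (mod 73), i.e. u = v.
We now compute 45⁻¹ mod 73 explicitly. Euclid's algorithm: 73 = 1·45 + 28, 45 = 1·28 + 17, 28 = 1·17 + 11, 17 = 1·11 + 6, 11 = 1·6 + 5, 6 = 1·5 + 1; back-substituting gives 1 = 13·45 − 8·73, so 45⁻¹ ≡ 13 (mod 73).
Then y ↦ 13(y − 20) is a two-sided inverse to g, so every y ∈ ℤ_{73} has a preimage.
Thus g is bijective.
Since g is bijective, we compute g⁻¹(43): solve 45x + 20 ≡ 43 (mod 73), i.e. 45x ≡ 23 (mod 73).
Multiplying by 45⁻¹ = 13 gives x ≡ 13·23 = 299 = 4·73 + 7 ≡ 7 (mod 73).
Check: g(7) = 45·7 + 20 = 335 = 4·73 + 43 ≡ 43 (mod 73).

7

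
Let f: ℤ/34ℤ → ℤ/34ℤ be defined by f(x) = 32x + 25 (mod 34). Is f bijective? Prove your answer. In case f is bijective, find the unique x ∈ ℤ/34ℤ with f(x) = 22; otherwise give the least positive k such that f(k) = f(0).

We have gcd(32, 34) = 2 > 1. Taking a = 0 and b = 17: f(0) = 25 and f(17) = 32·17 + 25 = 569 ≡ 25 (mod 34).
So f(0) = f(17) while 0 ≠ 17, hence f is not injective, hence not bijective.
Since f is not bijective, we find the least positive k with f(k) = f(0): this means 32k ≡ 0 (mod 34), i.e. 34 ∣ 32k. Since gcd(32, 34) = 2, dividing through by 2 this holds exactly when 17 ∣ 16k, and as gcd(16, 17) = 1, exactly when 17 ∣ k.
The smallest positive such k is 17.

17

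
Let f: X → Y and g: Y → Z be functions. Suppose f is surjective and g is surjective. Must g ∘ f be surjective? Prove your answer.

surjective

Let c ∈ Z. Since g is surjective, there is b ∈ Y with g(b) = c. Since f is surjective, there is a ∈ X with f(a) = b.
Then (g ∘ f)(a) = g(b) = c. Therefore g ∘ f is surjective.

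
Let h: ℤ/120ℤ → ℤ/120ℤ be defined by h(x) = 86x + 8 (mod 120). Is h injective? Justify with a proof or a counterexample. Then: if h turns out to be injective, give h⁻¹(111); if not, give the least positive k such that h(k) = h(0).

60

Recall that h is injective when h(u) = h(v) forces u = v.
We have gcd(86, 120) = 2 > 1. Taking u = 0 and v = 60: h(0) = 8 and h(60) = 86·60 + 8 = 5168 ≡ 8 (mod 120).
So h(0) = h(60) while 0 ≠ 60, so h is not injective.
Since h is not injective, we find the least positive k with h(k) = h(0): this means 86k ≡ 0 (mod 120), i.e. 120 ∣ 86k. Since gcd(86, 120) = 2, dividing through by 2 this holds exactly when 60 ∣ 43k, and as gcd(43, 60) = 1, exactly when 60 ∣ k.
The smallest positive such k is 60.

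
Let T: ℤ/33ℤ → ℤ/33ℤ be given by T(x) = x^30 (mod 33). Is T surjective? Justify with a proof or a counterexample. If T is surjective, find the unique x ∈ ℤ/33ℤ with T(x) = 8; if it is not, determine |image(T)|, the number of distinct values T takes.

T(1) = 1^30 = 1.
T(2): Repeated squaring mod 33: 2^1 ≡ 2, 2^2 ≡ 2² = 4, 2^4 ≡ 4² = 16, 2^8 ≡ 16² = 256 ≡ 25, 2^16 ≡ 25² = 625 ≡ 31. Since 30 = 16 + 8 + 4 + 2, 2^30 ≡ 31·25·16·4: 31·25 = 775 ≡ 16, then 16·16 = 256 ≡ 25, then 25·4 = 100 ≡ 1. So 2^30 ≡ 1 (mod 33).
So T(1) = T(2) = 1 while 1 ≠ 2, hence T is not injective.
A non-injective map from the 33-element set ℤ/33ℤ to itself takes at most 32 distinct values, so it cannot be surjective. So T is not surjective.
Since T is not surjective, we determine |image(T)|. Computing x^30 mod 33 for each x (by repeated squaring, reducing mod 33 at every step), the values T(0), T(1), …, T(32) are: 0, 1, 1, 12, 1, 1, 12, 1, 1, 12, 1, 22, 12, 1, 1, 12, 1, 1, 12, 1, 1, 12, 22, 1, 12, 1, 1, 12, 1, 1, 12, 1, 1.
The distinct values are {0, 1, 12, 22}; there are 4 of them.

4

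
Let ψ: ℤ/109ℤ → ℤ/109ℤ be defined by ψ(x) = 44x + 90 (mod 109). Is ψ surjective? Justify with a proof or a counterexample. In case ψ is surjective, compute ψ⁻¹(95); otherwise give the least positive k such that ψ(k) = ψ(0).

67

Since gcd(44, 109) = 1, 44 is invertible modulo 109. Euclid's algorithm: 109 = 2·44 + 21, 44 = 2·21 + 2, 21 = 10·2 + 1; back-substituting gives 1 = 57·44 − 23·109, so 44⁻¹ ≡ 57 (mod 109).
For any y ∈ ℤ/109ℤ, x = 57(y − 90) mod 109 satisfies ψ(x) = 44·57(y − 90) + 90 ≡ y (since 44·57 ≡ 1 mod 109). So every y has a preimage.
So ψ is surjective.
Since ψ is surjective, we compute ψ⁻¹(95): solve 44x + 90 ≡ 95 (mod 109), i.e. 44x ≡ 5 (mod 109).
Multiplying by 44⁻¹ = 57 gives x ≡ 57·5 = 285 = 2·109 + 67 ≡ 67 (mod 109).
Check: ψ(67) = 44·67 + 90 = 3038 = 27·109 + 95 ≡ 95 (mod 109).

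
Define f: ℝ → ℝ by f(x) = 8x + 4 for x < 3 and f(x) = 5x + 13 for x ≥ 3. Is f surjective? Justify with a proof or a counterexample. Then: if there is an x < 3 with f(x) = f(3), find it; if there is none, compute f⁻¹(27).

Both pieces are strictly increasing (slopes 8 and 5), so each is injective on its own interval.
The left piece maps (−∞, 3) onto (−∞, 28); the right piece maps [3, ∞) onto [28, ∞).
These images together cover ℝ, so f is surjective.
Because the two images are disjoint, no x < 3 has f(x) = f(3), so we compute f⁻¹(27): 27 lies in (−∞, 28), so solve 8x + 4 = 27: x = (27 − 4)/8 = 23/8.

23/8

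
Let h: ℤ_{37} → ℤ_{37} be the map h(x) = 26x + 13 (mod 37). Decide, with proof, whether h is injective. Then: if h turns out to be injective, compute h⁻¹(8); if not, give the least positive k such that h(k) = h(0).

24

By definition, injectivity means: for all a, b in the domain, h(a) = h(b) implies a = b.
If h(a) = h(b), then 26a ≡ 26b (mod 37). Because gcd(26, 37) = 1, we may cancel 26 to get a ≡ b (mod 37).
Therefore h is injective.
We now compute 26⁻¹ mod 37 explicitly. Euclid's algorithm: 37 = 1·26 + 11, 26 = 2·11 + 4, 11 = 2·4 + 3, 4 = 1·3 + 1; back-substituting gives 1 = 10·26 − 7·37, so 26⁻¹ ≡ 10 (mod 37).
Since h is injective, we compute h⁻¹(8): solve 26x + 13 ≡ 8 (mod 37), i.e. 26x ≡ 32 (mod 37).
Multiplying by 26⁻¹ = 10 gives x ≡ 10·32 = 320 = 8·37 + 24 ≡ 24 (mod 37).
Check: h(24) = 26·24 + 13 = 637 = 17·37 + 8 ≡ 8 (mod 37).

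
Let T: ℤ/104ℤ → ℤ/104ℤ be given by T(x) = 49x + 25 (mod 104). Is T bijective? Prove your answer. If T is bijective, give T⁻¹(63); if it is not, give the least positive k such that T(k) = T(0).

22

If T(u) = T(v), then 49u ≡ 49v (mod 104). Because gcd(49, 104) = 1, we may cancel 49 to get u ≡ v (mod 104).
We now compute 49⁻¹ mod 104 explicitly. Euclid's algorithm: 104 = 2·49 + 6, 49 = 8·6 + 1; back-substituting gives 1 = 17·49 − 8·104, so 49⁻¹ ≡ 17 (mod 104).
Then y ↦ 17(y − 25) is a two-sided inverse to T, so every y ∈ ℤ/104ℤ has a preimage.
Hence T is bijective.
Since T is bijective, we find T⁻¹(63): we need 49x ≡ 63 − 25 ≡ 38 (mod 104). Using 49⁻¹ = 17: x ≡ 17·38 = 646 = 6·104 + 22, so x = 22.
Check: T(22) = 49·22 + 25 = 1103 = 10·104 + 63 ≡ 63 (mod 104).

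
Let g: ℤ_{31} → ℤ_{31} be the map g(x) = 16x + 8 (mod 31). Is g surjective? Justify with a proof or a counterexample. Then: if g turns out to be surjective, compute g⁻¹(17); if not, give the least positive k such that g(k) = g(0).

18

Since gcd(16, 31) = 1, 16 is invertible modulo 31. Euclid's algorithm: 31 = 1·16 + 15, 16 = 1·15 + 1; back-substituting gives 1 = 2·16 − 1·31, so 16⁻¹ ≡ 2 (mod 31).
For any y ∈ ℤ_{31}, x = 2(y − 8) mod 31 satisfies g(x) = 16·2(y − 8) + 8 ≡ y (since 16·2 ≡ 1 mod 31). So every y has a preimage.
So g is surjective.
Since g is surjective, we find g⁻¹(17): we need 16x ≡ 17 − 8 ≡ 9 (mod 31). Using 16⁻¹ = 2: x ≡ 2·9 = 18, so x = 18.
Check: g(18) = 16·18 + 8 = 296 = 9·31 + 17 ≡ 17 (mod 31).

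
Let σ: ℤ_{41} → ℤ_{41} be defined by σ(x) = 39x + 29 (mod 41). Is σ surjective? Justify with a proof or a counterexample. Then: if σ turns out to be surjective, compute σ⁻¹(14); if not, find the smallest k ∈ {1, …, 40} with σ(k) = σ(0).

28

Recall: surjectivity means every element of the codomain has a preimage under σ.
Since gcd(39, 41) = 1, 39 is invertible modulo 41. Euclid's algorithm: 41 = 1·39 + 2, 39 = 19·2 + 1; back-substituting gives 1 = 20·39 − 19·41, so 39⁻¹ ≡ 20 (mod 41).
For any y ∈ ℤ_{41}, x = 20(y − 29) mod 41 satisfies σ(x) = 39·20(y − 29) + 29 ≡ y (since 39·20 ≡ 1 mod 41). So every y has a preimage.
Hence σ is surjective.
Since σ is surjective, we compute σ⁻¹(14): solve 39x + 29 ≡ 14 (mod 41), i.e. 39x ≡ 26 (mod 41).
Multiplying by 39⁻¹ = 20 gives x ≡ 20·26 = 520 = 12·41 + 28 ≡ 28 (mod 41).
Check: σ(28) = 39·28 + 29 = 1121 = 27·41 + 14 ≡ 14 (mod 41).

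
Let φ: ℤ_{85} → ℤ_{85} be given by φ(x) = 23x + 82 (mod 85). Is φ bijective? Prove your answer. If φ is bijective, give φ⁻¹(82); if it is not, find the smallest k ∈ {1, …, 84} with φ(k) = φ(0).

Recall that φ is injective if φ(u) = φ(v) implies u = v.
If φ(u) = φ(v), then 23u ≡ 23v (mod 85). Because gcd(23, 85) = 1, we may cancel 23 to get u ≡ v (mod 85).
We now compute 23⁻¹ mod 85 explicitly. Euclid's algorithm: 85 = 3·23 + 16, 23 = 1·16 + 7, 16 = 2·7 + 2, 7 = 3·2 + 1; back-substituting gives 1 = 37·23 − 10·85, so 23⁻¹ ≡ 37 (mod 85).
For any y ∈ ℤ_{85}, x = 37(y − 82) mod 85 satisfies φ(x) = 23·37(y − 82) + 82 ≡ y (since 23·37 ≡ 1 mod 85). So every y has a preimage.
Hence φ is bijective.
Since φ is bijective, we compute φ⁻¹(82): solve 23x + 82 ≡ 82 (mod 85), i.e. 23x ≡ 0 (mod 85).
Multiplying by 23⁻¹ = 37 gives x ≡ 37·0 = 0 ≡ 0 (mod 85).
Check: φ(0) = 23·0 + 82 = 82 ≡ 82 (mod 85).

0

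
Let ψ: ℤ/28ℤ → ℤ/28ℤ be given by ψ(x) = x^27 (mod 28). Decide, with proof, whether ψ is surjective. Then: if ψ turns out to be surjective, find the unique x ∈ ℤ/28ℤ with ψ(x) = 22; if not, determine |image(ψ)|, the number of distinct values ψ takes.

9

ψ(2): Repeated squaring mod 28: 2^1 ≡ 2, 2^2 ≡ 2² = 4, 2^4 ≡ 4² = 16, 2^8 ≡ 16² = 256 ≡ 4, 2^16 ≡ 4² = 16. Since 27 = 16 + 8 + 2 + 1, 2^27 ≡ 16·4·4·2: 16·4 = 64 ≡ 8, then 8·4 = 32 ≡ 4, then 4·2 = 8. So 2^27 ≡ 8 (mod 28).
ψ(4): Repeated squaring mod 28: 4^1 ≡ 4, 4^2 ≡ 4² = 16, 4^4 ≡ 16² = 256 ≡ 4, 4^8 ≡ 4² = 16, 4^16 ≡ 16² = 256 ≡ 4. Since 27 = 16 + 8 + 2 + 1, 4^27 ≡ 4·16·16·4: 4·16 = 64 ≡ 8, then 8·16 = 128 ≡ 16, then 16·4 = 64 ≡ 8. So 4^27 ≡ 8 (mod 28).
So ψ(2) = ψ(4) = 8 while 2 ≠ 4, thus ψ is not injective.
A non-injective map from the 28-element set ℤ/28ℤ to itself takes at most 27 distinct values, so it cannot be surjective. Therefore ψ is not surjective.
Since ψ is not surjective, we determine |image(ψ)|. Computing x^27 mod 28 for each x (by repeated squaring, reducing mod 28 at every step), the values ψ(0), ψ(1), …, ψ(27) are: 0, 1, 8, 27, 8, 13, 20, 7, 8, 1, 20, 15, 20, 13, 0, 15, 8, 13, 8, 27, 20, 21, 8, 15, 20, 1, 20, 27.
The distinct values are {0, 1, 7, 8, 13, 15, 20, 21, 27}; there are 9 of them.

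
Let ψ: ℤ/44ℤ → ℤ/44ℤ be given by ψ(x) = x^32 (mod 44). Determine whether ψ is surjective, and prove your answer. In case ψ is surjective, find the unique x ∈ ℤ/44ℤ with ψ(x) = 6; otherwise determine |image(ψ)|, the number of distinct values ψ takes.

12

ψ(10): Repeated squaring mod 44: 10^1 ≡ 10, 10^2 ≡ 10² = 100 ≡ 12, 10^4 ≡ 12² = 144 ≡ 12, 10^8 ≡ 12² = 144 ≡ 12, 10^16 ≡ 12² = 144 ≡ 12, 10^32 ≡ 12² = 144 ≡ 12. So 10^32 ≡ 12 (mod 44).
ψ(12): Repeated squaring mod 44: 12^1 ≡ 12, 12^2 ≡ 12² = 144 ≡ 12, 12^4 ≡ 12² = 144 ≡ 12, 12^8 ≡ 12² = 144 ≡ 12, 12^16 ≡ 12² = 144 ≡ 12, 12^32 ≡ 12² = 144 ≡ 12. So 12^32 ≡ 12 (mod 44).
So ψ(10) = ψ(12) = 12 while 10 ≠ 12, hence ψ is not injective.
A non-injective map from the 44-element set ℤ/44ℤ to itself takes at most 43 distinct values, so it cannot be surjective. Therefore ψ is not surjective.
Since ψ is not surjective, we determine |image(ψ)|. Computing x^32 mod 44 for each x (by repeated squaring, reducing mod 44 at every step), the values ψ(0), ψ(1), …, ψ(43) are: 0, 1, 4, 9, 16, 25, 36, 5, 20, 37, 12, 33, 12, 37, 20, 5, 36, 25, 16, 9, 4, 1, 0, 1, 4, 9, 16, 25, 36, 5, 20, 37, 12, 33, 12, 37, 20, 5, 36, 25, 16, 9, 4, 1.
The distinct values are {0, 1, 4, 5, 9, 12, 16, 20, 25, 33, 36, 37}; there are 12 of them.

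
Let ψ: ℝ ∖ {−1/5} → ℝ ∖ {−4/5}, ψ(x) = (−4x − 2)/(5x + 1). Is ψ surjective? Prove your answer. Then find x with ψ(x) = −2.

For any y ≠ −4/5, solving y(5x + 1) = −4x − 2 for x gives a well-defined x ≠ −1/5. So ψ is surjective.
Solving ψ(x) = −2: cross-multiplying gives −4x − 2 = −2(5x + 1), which rearranges to 6x = 0, so x = 0.

0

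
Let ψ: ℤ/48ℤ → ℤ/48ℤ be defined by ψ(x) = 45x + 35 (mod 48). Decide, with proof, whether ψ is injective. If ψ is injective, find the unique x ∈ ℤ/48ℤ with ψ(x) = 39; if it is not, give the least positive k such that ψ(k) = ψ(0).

16

We have gcd(45, 48) = 3 > 1. Taking u = 0 and v = 16: ψ(0) = 35 and ψ(16) = 45·16 + 35 = 755 ≡ 35 (mod 48).
So ψ(0) = ψ(16) while 0 ≠ 16, therefore ψ is not injective.
Since ψ is not injective, we find the least positive k with ψ(k) = ψ(0): this means 45k ≡ 0 (mod 48), i.e. 48 ∣ 45k. Since gcd(45, 48) = 3, dividing through by 3 this holds exactly when 16 ∣ 15k, and as gcd(15, 16) = 1, exactly when 16 ∣ k.
The smallest positive such k is 16.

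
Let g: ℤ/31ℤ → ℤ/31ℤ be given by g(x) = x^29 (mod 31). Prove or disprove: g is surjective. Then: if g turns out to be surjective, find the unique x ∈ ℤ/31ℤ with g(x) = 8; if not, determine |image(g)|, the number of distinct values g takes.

4

Since 31 is prime, the nonzero elements of ℤ/31ℤ form a cyclic group of order 30.
As gcd(29, 30) = 1, raising to the 29th power is a bijection on this group: if u^29 ≡ v^29 then (uv^{−1})^29 = 1, and the only element of order dividing gcd(29, 30) = 1 is 1, so u = v.
With g(0) = 0 this makes g injective on all of ℤ/31ℤ, hence bijective (finite equal-size domain and codomain). In particular g is surjective.
Since g is surjective, we find the preimage of 8. The inverse of x ↦ x^29 on (ℤ/31ℤ)^× is x ↦ x^29, because 29·29 = 841 = 28·30 + 1 ≡ 1 (mod 30) and x^{30} = 1 for x ≠ 0 (Fermat). So g⁻¹(8) = 8^29 mod 31.
Repeated squaring mod 31: 8^1 ≡ 8, 8^2 ≡ 8² = 64 ≡ 2, 8^4 ≡ 2² = 4, 8^8 ≡ 4² = 16, 8^16 ≡ 16² = 256 ≡ 8. Since 29 = 16 + 8 + 4 + 1, 8^29 ≡ 8·16·4·8: 8·16 = 128 ≡ 4, then 4·4 = 16, then 16·8 = 128 ≡ 4. So 8^29 ≡ 4 (mod 31).
Hence g⁻¹(8) = 4.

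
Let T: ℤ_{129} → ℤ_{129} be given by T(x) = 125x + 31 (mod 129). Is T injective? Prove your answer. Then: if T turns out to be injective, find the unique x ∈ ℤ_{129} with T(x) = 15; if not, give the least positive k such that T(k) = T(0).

4

By definition, T is injective when T(a) = T(b) forces a = b.
If T(a) = T(b), then 125a ≡ 125b (mod 129). Because gcd(125, 129) = 1, we may cancel 125 to get a ≡ b (mod 129).
Therefore T is injective.
We now compute 125⁻¹ mod 129 explicitly. Euclid's algorithm: 129 = 1·125 + 4, 125 = 31·4 + 1; back-substituting gives 1 = 32·125 − 31·129, so 125⁻¹ ≡ 32 (mod 129).
Since T is injective, we find T⁻¹(15): we need 125x ≡ 15 − 31 ≡ 113 (mod 129). Using 125⁻¹ = 32: x ≡ 32·113 = 3616 = 28·129 + 4, so x = 4.
Check: T(4) = 125·4 + 31 = 531 = 4·129 + 15 ≡ 15 (mod 129).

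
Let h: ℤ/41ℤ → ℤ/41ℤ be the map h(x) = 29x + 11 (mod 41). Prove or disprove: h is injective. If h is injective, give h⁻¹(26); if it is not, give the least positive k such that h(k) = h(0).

Suppose h(a) = h(b) in ℤ/41ℤ. Then 29a + 11 ≡ 29b + 11 (mod 41), so 29(a − b) ≡ 0 (mod 41).
Since gcd(29, 41) = 1, 29 is invertible modulo 41, hence a − b ≡ 0 (mod 41), i.e. a = b.
Hence h is injective.
We now compute 29⁻¹ mod 41 explicitly. Euclid's algorithm: 41 = 1·29 + 12, 29 = 2·12 + 5, 12 = 2·5 + 2, 5 = 2·2 + 1; back-substituting gives 1 = 17·29 − 12·41, so 29⁻¹ ≡ 17 (mod 41).
Since h is injective, we find h⁻¹(26): we need 29x ≡ 26 − 11 ≡ 15 (mod 41). Using 29⁻¹ = 17: x ≡ 17·15 = 255 = 6·41 + 9, so x = 9.
Check: h(9) = 29·9 + 11 = 272 = 6·41 + 26 ≡ 26 (mod 41).

9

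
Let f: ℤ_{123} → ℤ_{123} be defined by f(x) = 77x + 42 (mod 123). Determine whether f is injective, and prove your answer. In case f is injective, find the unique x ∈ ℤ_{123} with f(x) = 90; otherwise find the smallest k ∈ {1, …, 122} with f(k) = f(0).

15

By definition, f is injective when f(x_1) = f(x_2) forces x_1 = x_2.
Suppose f(x_1) = f(x_2) in ℤ_{123}. Then 77x_1 + 42 ≡ 77x_2 + 42 (mod 123), so 77(x_1 − x_2) ≡ 0 (mod 123).
Since gcd(77, 123) = 1, 77 is invertible modulo 123, hence x_1 − x_2 ≡ 0 (mod 123), i.e. x_1 = x_2.
Thus f is injective.
We now compute 77⁻¹ mod 123 explicitly. Euclid's algorithm: 123 = 1·77 + 46, 77 = 1·46 + 31, 46 = 1·31 + 15, 31 = 2·15 + 1; back-substituting gives 1 = 8·77 − 5·123, so 77⁻¹ ≡ 8 (mod 123).
Since f is injective, we find f⁻¹(90): we need 77x ≡ 90 − 42 ≡ 48 (mod 123). Using 77⁻¹ = 8: x ≡ 8·48 = 384 = 3·123 + 15, so x = 15.
Check: f(15) = 77·15 + 42 = 1197 = 9·123 + 90 ≡ 90 (mod 123).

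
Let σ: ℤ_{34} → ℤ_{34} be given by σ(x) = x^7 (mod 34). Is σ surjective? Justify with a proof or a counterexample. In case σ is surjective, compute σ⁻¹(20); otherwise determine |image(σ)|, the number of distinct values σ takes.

28

Computing x^7 mod 34 for each x (by repeated squaring, reducing mod 34 at every step), the values σ(0), σ(1), …, σ(33) are: 0, 1, 26, 11, 30, 27, 14, 29, 32, 19, 22, 3, 24, 21, 6, 25, 16, 17, 18, 9, 28, 13, 10, 31, 12, 15, 2, 5, 20, 7, 4, 23, 8, 33.
Every element of ℤ_{34} appears exactly once in this list, so σ is a bijection, and in particular surjective.
Since σ is surjective, we read off the preimage of 20 from the same table: σ(28) = 20, so σ⁻¹(20) = 28.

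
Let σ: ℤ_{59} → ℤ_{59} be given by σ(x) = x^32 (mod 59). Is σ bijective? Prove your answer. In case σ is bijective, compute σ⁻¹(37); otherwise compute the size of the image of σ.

σ(29): Repeated squaring mod 59: 29^1 ≡ 29, 29^2 ≡ 29² = 841 ≡ 15, 29^4 ≡ 15² = 225 ≡ 48, 29^8 ≡ 48² = 2304 ≡ 3, 29^16 ≡ 3² = 9, 29^32 ≡ 9² = 81 ≡ 22. So 29^32 ≡ 22 (mod 59).
σ(30): Repeated squaring mod 59: 30^1 ≡ 30, 30^2 ≡ 30² = 900 ≡ 15, 30^4 ≡ 15² = 225 ≡ 48, 30^8 ≡ 48² = 2304 ≡ 3, 30^16 ≡ 3² = 9, 30^32 ≡ 9² = 81 ≡ 22. So 30^32 ≡ 22 (mod 59).
So σ(29) = σ(30) = 22 while 29 ≠ 30, thus σ is not injective, hence not bijective.
Since σ is not bijective, we determine |image(σ)|. Computing x^32 mod 59 for each x (by repeated squaring, reducing mod 59 at every step), the values σ(0), σ(1), …, σ(58) are: 0, 1, 51, 27, 5, 7, 20, 48, 19, 21, 3, 26, 17, 45, 29, 12, 25, 16, 9, 15, 35, 57, 28, 46, 41, 49, 53, 36, 4, 22, 22, 4, 36, 53, 49, 41, 46, 28, 57, 35, 15, 9, 16, 25, 12, 29, 45, 17, 26, 3, 21, 19, 48, 20, 7, 5, 27, 51, 1.
The distinct values are {0, 1, 3, 4, 5, 7, 9, 12, 15, 16, 17, 19, 20, 21, 22, 25, 26, 27, 28, 29, 35, 36, 41, 45, 46, 48, 49, 51, 53, 57}; there are 30 of them.

30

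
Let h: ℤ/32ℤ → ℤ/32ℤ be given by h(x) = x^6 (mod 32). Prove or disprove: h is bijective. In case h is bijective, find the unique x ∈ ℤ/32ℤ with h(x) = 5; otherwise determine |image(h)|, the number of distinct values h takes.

h(0) = 0^6 = 0.
h(2): Repeated squaring mod 32: 2^1 ≡ 2, 2^2 ≡ 2² = 4, 2^4 ≡ 4² = 16. Since 6 = 4 + 2, 2^6 ≡ 16·4: 16·4 = 64 ≡ 0. So 2^6 ≡ 0 (mod 32).
So h(0) = h(2) = 0 while 0 ≠ 2, so h is not injective, hence not bijective.
Since h is not bijective, we determine |image(h)|. Computing x^6 mod 32 for each x (by repeated squaring, reducing mod 32 at every step), the values h(0), h(1), …, h(31) are: 0, 1, 0, 25, 0, 9, 0, 17, 0, 17, 0, 9, 0, 25, 0, 1, 0, 1, 0, 25, 0, 9, 0, 17, 0, 17, 0, 9, 0, 25, 0, 1.
The distinct values are {0, 1, 9, 17, 25}; there are 5 of them.

5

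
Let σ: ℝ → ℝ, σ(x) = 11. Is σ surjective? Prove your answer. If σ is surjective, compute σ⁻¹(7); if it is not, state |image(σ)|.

By definition, surjectivity means every element of the codomain has a preimage under σ.
σ(x) = 11 for all x, so 12 has no preimage and σ is not surjective.
Since σ is not surjective, we state |image(σ)|: the image of σ is {11}, which has 1 element.

1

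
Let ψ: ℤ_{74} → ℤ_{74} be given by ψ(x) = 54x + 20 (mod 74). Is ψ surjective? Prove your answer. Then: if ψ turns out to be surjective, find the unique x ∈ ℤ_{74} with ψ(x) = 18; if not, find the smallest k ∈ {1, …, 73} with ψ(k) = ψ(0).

37

Since gcd(54, 74) = 2, we have 54x ≡ 0 (mod 2) for all x, so ψ(x) ≡ 0 (mod 2).
But 1 ≢ 0 (mod 2), so 1 ∈ ℤ_{74} has no preimage. So ψ is not surjective.
Since ψ is not surjective, we find the least positive k with ψ(k) = ψ(0): this means 54k ≡ 0 (mod 74), i.e. 74 ∣ 54k. Since gcd(54, 74) = 2, dividing through by 2 this holds exactly when 37 ∣ 27k, and as gcd(27, 37) = 1, exactly when 37 ∣ k.
The smallest positive such k is 37.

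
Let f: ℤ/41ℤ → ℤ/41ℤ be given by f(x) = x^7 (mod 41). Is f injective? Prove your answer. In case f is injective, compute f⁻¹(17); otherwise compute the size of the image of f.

Since 41 is prime, the nonzero elements of ℤ/41ℤ form a cyclic group of order 40.
As gcd(7, 40) = 1, raising to the 7th power is a bijection on this group: if a^7 ≡ b^7 then (ab^{−1})^7 = 1, and the only element of order dividing gcd(7, 40) = 1 is 1, so a = b.
With f(0) = 0 this makes f injective on all of ℤ/41ℤ, hence bijective (finite equal-size domain and codomain). In particular f is injective.
Since f is injective, we find the preimage of 17. The inverse of x ↦ x^7 on (ℤ/41ℤ)^× is x ↦ x^23, because 7·23 = 161 = 4·40 + 1 ≡ 1 (mod 40) and x^{40} = 1 for x ≠ 0 (Fermat). So f⁻¹(17) = 17^23 mod 41.
Repeated squaring mod 41: 17^1 ≡ 17, 17^2 ≡ 17² = 289 ≡ 2, 17^4 ≡ 2² = 4, 17^8 ≡ 4² = 16, 17^16 ≡ 16² = 256 ≡ 10. Since 23 = 16 + 4 + 2 + 1, 17^23 ≡ 10·4·2·17: 10·4 = 40, then 40·2 = 80 ≡ 39, then 39·17 = 663 ≡ 7. So 17^23 ≡ 7 (mod 41).
Hence f⁻¹(17) = 7.

7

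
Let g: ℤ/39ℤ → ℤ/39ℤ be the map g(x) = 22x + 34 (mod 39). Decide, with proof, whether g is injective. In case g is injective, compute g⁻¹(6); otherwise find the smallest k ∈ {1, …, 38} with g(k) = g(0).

Suppose g(x_1) = g(x_2) in ℤ/39ℤ. Then 22x_1 + 34 ≡ 22x_2 + 34 (mod 39), hence 22(x_1 − x_2) ≡ 0 (mod 39).
Since gcd(22, 39) = 1, 22 is invertible modulo 39, hence x_1 − x_2 ≡ 0 (mod 39), i.e. x_1 = x_2.
Therefore g is injective.
We now compute 22⁻¹ mod 39 explicitly. Euclid's algorithm: 39 = 1·22 + 17, 22 = 1·17 + 5, 17 = 3·5 + 2, 5 = 2·2 + 1; back-substituting gives 1 = 16·22 − 9·39, so 22⁻¹ ≡ 16 (mod 39).
Since g is injective, we find g⁻¹(6): we need 22x ≡ 6 − 34 ≡ 11 (mod 39). Using 22⁻¹ = 16: x ≡ 16·11 = 176 = 4·39 + 20, so x = 20.
Check: g(20) = 22·20 + 34 = 474 = 12·39 + 6 ≡ 6 (mod 39).

20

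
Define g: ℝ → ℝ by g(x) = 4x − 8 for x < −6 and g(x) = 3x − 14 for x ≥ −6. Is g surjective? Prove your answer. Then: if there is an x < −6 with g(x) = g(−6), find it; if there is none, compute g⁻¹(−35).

-27/4

Both pieces are strictly increasing (slopes 4 and 3), so each is injective on its own interval.
The left piece maps (−∞, −6) onto (−∞, −32); the right piece maps [−6, ∞) onto [−32, ∞).
These images together cover ℝ, so g is surjective.
Because the two images are disjoint, no x < −6 has g(x) = g(−6), so we compute g⁻¹(−35): −35 lies in (−∞, −32), so solve 4x − 8 = −35: x = (−35 + 8)/4 = −27/4.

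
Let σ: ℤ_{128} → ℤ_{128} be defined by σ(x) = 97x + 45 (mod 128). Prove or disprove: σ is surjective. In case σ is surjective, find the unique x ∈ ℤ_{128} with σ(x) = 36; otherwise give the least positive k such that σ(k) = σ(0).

87

Since gcd(97, 128) = 1, 97 is invertible modulo 128. Euclid's algorithm: 128 = 1·97 + 31, 97 = 3·31 + 4, 31 = 7·4 + 3, 4 = 1·3 + 1; back-substituting gives 1 = 33·97 − 25·128, so 97⁻¹ ≡ 33 (mod 128).
For any y ∈ ℤ_{128}, x = 33(y − 45) mod 128 satisfies σ(x) = 97·33(y − 45) + 45 ≡ y (since 97·33 ≡ 1 mod 128). So every y has a preimage.
So σ is surjective.
Since σ is surjective, we compute σ⁻¹(36): solve 97x + 45 ≡ 36 (mod 128), i.e. 97x ≡ 119 (mod 128).
Multiplying by 97⁻¹ = 33 gives x ≡ 33·119 = 3927 = 30·128 + 87 ≡ 87 (mod 128).
Check: σ(87) = 97·87 + 45 = 8484 = 66·128 + 36 ≡ 36 (mod 128).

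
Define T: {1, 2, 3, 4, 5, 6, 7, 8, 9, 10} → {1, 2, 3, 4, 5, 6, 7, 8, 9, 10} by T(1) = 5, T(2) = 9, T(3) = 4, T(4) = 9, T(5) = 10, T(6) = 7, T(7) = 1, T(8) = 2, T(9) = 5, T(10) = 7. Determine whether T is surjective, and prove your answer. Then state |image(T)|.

7

No element maps to 3, so T is not surjective.
The image of T is {1, 2, 4, 5, 7, 9, 10}, which has 7 elements.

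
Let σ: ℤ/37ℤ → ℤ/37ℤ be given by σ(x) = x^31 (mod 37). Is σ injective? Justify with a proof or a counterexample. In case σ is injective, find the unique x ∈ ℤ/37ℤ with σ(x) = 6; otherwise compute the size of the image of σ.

Since 37 is prime, the nonzero elements of ℤ/37ℤ form a cyclic group of order 36.
As gcd(31, 36) = 1, raising to the 31st power is a bijection on this group: if x_1^31 ≡ x_2^31 then (x_1x_2^{−1})^31 = 1, and the only element of order dividing gcd(31, 36) = 1 is 1, so x_1 = x_2.
With σ(0) = 0 this makes σ injective on all of ℤ/37ℤ, hence bijective (finite equal-size domain and codomain). In particular σ is injective.
Since σ is injective, we find the preimage of 6. The inverse of x ↦ x^31 on (ℤ/37ℤ)^× is x ↦ x^7, because 31·7 = 217 = 6·36 + 1 ≡ 1 (mod 36) and x^{36} = 1 for x ≠ 0 (Fermat). So σ⁻¹(6) = 6^7 mod 37.
Repeated squaring mod 37: 6^1 ≡ 6, 6^2 ≡ 6² = 36, 6^4 ≡ 36² = 1296 ≡ 1. Since 7 = 4 + 2 + 1, 6^7 ≡ 1·36·6: 1·36 = 36, then 36·6 = 216 ≡ 31. So 6^7 ≡ 31 (mod 37).
Hence σ⁻¹(6) = 31.

31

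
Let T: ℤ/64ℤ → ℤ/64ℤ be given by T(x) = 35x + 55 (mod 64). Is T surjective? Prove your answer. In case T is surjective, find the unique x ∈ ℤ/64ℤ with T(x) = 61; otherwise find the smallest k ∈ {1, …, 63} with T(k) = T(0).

2

Since gcd(35, 64) = 1, 35 is invertible modulo 64. Euclid's algorithm: 64 = 1·35 + 29, 35 = 1·29 + 6, 29 = 4·6 + 5, 6 = 1·5 + 1; back-substituting gives 1 = 11·35 − 6·64, so 35⁻¹ ≡ 11 (mod 64).
For any y ∈ ℤ/64ℤ, x = 11(y − 55) mod 64 satisfies T(x) = 35·11(y − 55) + 55 ≡ y (since 35·11 ≡ 1 mod 64). So every y has a preimage.
So T is surjective.
Since T is surjective, we find T⁻¹(61): we need 35x ≡ 61 − 55 ≡ 6 (mod 64). Using 35⁻¹ = 11: x ≡ 11·6 = 66 = 1·64 + 2, so x = 2.
Check: T(2) = 35·2 + 55 = 125 = 1·64 + 61 ≡ 61 (mod 64).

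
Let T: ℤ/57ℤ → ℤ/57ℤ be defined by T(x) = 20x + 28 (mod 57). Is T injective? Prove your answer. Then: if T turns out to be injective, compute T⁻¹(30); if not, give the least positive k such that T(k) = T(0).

By definition, T is injective when T(a) = T(b) forces a = b.
Suppose T(a) = T(b) in ℤ/57ℤ. Then 20a + 28 ≡ 20b + 28 (mod 57), therefore 20(a − b) ≡ 0 (mod 57).
Since gcd(20, 57) = 1, 20 is invertible modulo 57, so a − b ≡ 0 (mod 57), i.e. a = b.
Thus T is injective.
We now compute 20⁻¹ mod 57 explicitly. Euclid's algorithm: 57 = 2·20 + 17, 20 = 1·17 + 3, 17 = 5·3 + 2, 3 = 1·2 + 1; back-substituting gives 1 = 20·20 − 7·57, so 20⁻¹ ≡ 20 (mod 57).
Since T is injective, we find T⁻¹(30): we need 20x ≡ 30 − 28 ≡ 2 (mod 57). Using 20⁻¹ = 20: x ≡ 20·2 = 40, so x = 40.
Check: T(40) = 20·40 + 28 = 828 = 14·57 + 30 ≡ 30 (mod 57).

40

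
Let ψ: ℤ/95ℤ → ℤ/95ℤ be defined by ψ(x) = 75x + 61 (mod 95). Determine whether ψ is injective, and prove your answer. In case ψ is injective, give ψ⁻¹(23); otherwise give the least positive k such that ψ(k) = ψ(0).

We have gcd(75, 95) = 5 > 1. Taking u = 0 and v = 19: ψ(0) = 61 and ψ(19) = 75·19 + 61 = 1486 ≡ 61 (mod 95).
So ψ(0) = ψ(19) while 0 ≠ 19, therefore ψ is not injective.
Since ψ is not injective, we find the least positive k with ψ(k) = ψ(0): this means 75k ≡ 0 (mod 95), i.e. 95 ∣ 75k. Since gcd(75, 95) = 5, dividing through by 5 this holds exactly when 19 ∣ 15k, and as gcd(15, 19) = 1, exactly when 19 ∣ k.
The smallest positive such k is 19.

19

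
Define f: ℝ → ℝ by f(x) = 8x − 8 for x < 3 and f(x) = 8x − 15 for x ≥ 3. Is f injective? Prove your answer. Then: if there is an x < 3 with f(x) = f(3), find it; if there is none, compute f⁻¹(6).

Both pieces are strictly increasing (slopes 8 and 8), so each is injective on its own interval.
The left piece maps (−∞, 3) onto (−∞, 16); the right piece maps [3, ∞) onto [9, ∞).
These images overlap. In particular f(3) = 9 (right piece), and solving 8x − 8 = 9 on the left piece gives x = 17/8 < 3.
So f(17/8) = f(3) with 17/8 ≠ 3, and f is not injective. This x = 17/8 is the requested value below 3.

17/8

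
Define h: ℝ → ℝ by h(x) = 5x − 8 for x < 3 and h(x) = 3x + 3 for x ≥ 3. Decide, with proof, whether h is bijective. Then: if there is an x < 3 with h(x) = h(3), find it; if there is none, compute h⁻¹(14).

11/3

Both pieces are strictly increasing (slopes 5 and 3), so each is injective on its own interval.
The left piece maps (−∞, 3) onto (−∞, 7); the right piece maps [3, ∞) onto [12, ∞).
The images leave a gap (7 has no preimage), so h is not surjective, hence not bijective.
Because the two images are disjoint, no x < 3 has h(x) = h(3), so we compute h⁻¹(14): 14 lies in [12, ∞), so solve 3x + 3 = 14: x = (14 − 3)/3 = 11/3.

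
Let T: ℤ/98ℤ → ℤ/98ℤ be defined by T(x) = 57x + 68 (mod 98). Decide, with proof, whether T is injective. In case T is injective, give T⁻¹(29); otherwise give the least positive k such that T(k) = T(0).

87

If T(x_1) = T(x_2), then 57x_1 ≡ 57x_2 (mod 98). Because gcd(57, 98) = 1, we may cancel 57 to get x_1 ≡ x_2 (mod 98).
Thus T is injective.
We now compute 57⁻¹ mod 98 explicitly. Euclid's algorithm: 98 = 1·57 + 41, 57 = 1·41 + 16, 41 = 2·16 + 9, 16 = 1·9 + 7, 9 = 1·7 + 2, 7 = 3·2 + 1; back-substituting gives 1 = 43·57 − 25·98, so 57⁻¹ ≡ 43 (mod 98).
Since T is injective, we find T⁻¹(29): we need 57x ≡ 29 − 68 ≡ 59 (mod 98). Using 57⁻¹ = 43: x ≡ 43·59 = 2537 = 25·98 + 87, so x = 87.
Check: T(87) = 57·87 + 68 = 5027 = 51·98 + 29 ≡ 29 (mod 98).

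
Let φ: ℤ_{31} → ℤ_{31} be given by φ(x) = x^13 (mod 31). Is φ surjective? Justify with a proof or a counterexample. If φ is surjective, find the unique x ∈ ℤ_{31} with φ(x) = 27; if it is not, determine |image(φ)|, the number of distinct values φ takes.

Since 31 is prime, the nonzero elements of ℤ_{31} form a cyclic group of order 30.
As gcd(13, 30) = 1, raising to the 13th power is a bijection on this group: if s^13 ≡ t^13 then (st^{−1})^13 = 1, and the only element of order dividing gcd(13, 30) = 1 is 1, so s = t.
With φ(0) = 0 this makes φ injective on all of ℤ_{31}, hence bijective (finite equal-size domain and codomain). In particular φ is surjective.
Since φ is surjective, we find the preimage of 27. The inverse of x ↦ x^13 on (ℤ_{31})^× is x ↦ x^7, because 13·7 = 91 = 3·30 + 1 ≡ 1 (mod 30) and x^{30} = 1 for x ≠ 0 (Fermat). So φ⁻¹(27) = 27^7 mod 31.
Repeated squaring mod 31: 27^1 ≡ 27, 27^2 ≡ 27² = 729 ≡ 16, 27^4 ≡ 16² = 256 ≡ 8. Since 7 = 4 + 2 + 1, 27^7 ≡ 8·16·27: 8·16 = 128 ≡ 4, then 4·27 = 108 ≡ 15. So 27^7 ≡ 15 (mod 31).
Hence φ⁻¹(27) = 15.

15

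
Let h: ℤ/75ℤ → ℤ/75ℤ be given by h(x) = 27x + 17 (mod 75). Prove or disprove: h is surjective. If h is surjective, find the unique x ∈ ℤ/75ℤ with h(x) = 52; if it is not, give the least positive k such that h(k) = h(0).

By definition, h is surjective if every y in the codomain equals h(x) for some x in the domain.
Since gcd(27, 75) = 3, we have 27x ≡ 0 (mod 3) for all x, so h(x) ≡ 2 (mod 3).
But 0 ≢ 2 (mod 3), so 0 ∈ ℤ/75ℤ has no preimage. Thus h is not surjective.
Since h is not surjective, we find the least positive k with h(k) = h(0): this means 27k ≡ 0 (mod 75), i.e. 75 ∣ 27k. Since gcd(27, 75) = 3, dividing through by 3 this holds exactly when 25 ∣ 9k, and as gcd(9, 25) = 1, exactly when 25 ∣ k.
The smallest positive such k is 25.

25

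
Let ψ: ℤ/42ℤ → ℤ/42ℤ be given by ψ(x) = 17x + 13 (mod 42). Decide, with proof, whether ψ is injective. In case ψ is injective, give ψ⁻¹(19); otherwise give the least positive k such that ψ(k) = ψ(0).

30

Recall that ψ is injective when ψ(s) = ψ(t) forces s = t.
Suppose ψ(s) = ψ(t) in ℤ/42ℤ. Then 17s + 13 ≡ 17t + 13 (mod 42), so 17(s − t) ≡ 0 (mod 42).
Since gcd(17, 42) = 1, 17 is invertible modulo 42, so s − t ≡ 0 (mod 42), i.e. s = t.
Hence ψ is injective.
We now compute 17⁻¹ mod 42 explicitly. Euclid's algorithm: 42 = 2·17 + 8, 17 = 2·8 + 1; back-substituting gives 1 = 5·17 − 2·42, so 17⁻¹ ≡ 5 (mod 42).
Since ψ is injective, we compute ψ⁻¹(19): solve 17x + 13 ≡ 19 (mod 42), i.e. 17x ≡ 6 (mod 42).
Multiplying by 17⁻¹ = 5 gives x ≡ 5·6 = 30 ≡ 30 (mod 42).
Check: ψ(30) = 17·30 + 13 = 523 = 12·42 + 19 ≡ 19 (mod 42).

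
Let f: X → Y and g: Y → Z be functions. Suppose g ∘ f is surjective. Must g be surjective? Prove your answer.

Let c ∈ Z. Since g ∘ f is surjective, some a ∈ X has g(f(a)) = c. Then b = f(a) ∈ Y satisfies g(b) = c. So g is surjective.

surjective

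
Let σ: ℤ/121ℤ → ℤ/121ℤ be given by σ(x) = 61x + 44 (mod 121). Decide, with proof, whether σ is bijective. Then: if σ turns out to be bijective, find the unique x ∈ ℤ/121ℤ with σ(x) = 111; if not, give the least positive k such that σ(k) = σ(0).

If σ(s) = σ(t), then 61s ≡ 61t (mod 121). Because gcd(61, 121) = 1, we may cancel 61 to get s ≡ t (mod 121).
We now compute 61⁻¹ mod 121 explicitly. Euclid's algorithm: 121 = 1·61 + 60, 61 = 1·60 + 1; back-substituting gives 1 = 2·61 − 1·121, so 61⁻¹ ≡ 2 (mod 121).
For any y ∈ ℤ/121ℤ, x = 2(y − 44) mod 121 satisfies σ(x) = 61·2(y − 44) + 44 ≡ y (since 61·2 ≡ 1 mod 121). So every y has a preimage.
Therefore σ is bijective.
Since σ is bijective, we compute σ⁻¹(111): solve 61x + 44 ≡ 111 (mod 121), i.e. 61x ≡ 67 (mod 121).
Multiplying by 61⁻¹ = 2 gives x ≡ 2·67 = 134 = 1·121 + 13 ≡ 13 (mod 121).
Check: σ(13) = 61·13 + 44 = 837 = 6·121 + 111 ≡ 111 (mod 121).

13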